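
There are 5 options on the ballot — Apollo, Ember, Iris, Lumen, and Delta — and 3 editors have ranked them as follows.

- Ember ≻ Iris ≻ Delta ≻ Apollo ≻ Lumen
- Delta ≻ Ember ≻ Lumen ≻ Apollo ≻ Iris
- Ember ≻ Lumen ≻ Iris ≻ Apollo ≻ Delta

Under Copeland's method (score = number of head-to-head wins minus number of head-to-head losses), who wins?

Ember

Pairwise results:
  Apollo vs Ember: Ember wins 3–0.
  Apollo vs Iris: Iris wins 2–1.
  Apollo vs Lumen: Lumen wins 2–1.
  Apollo vs Delta: Delta wins 2–1.
  Ember vs Iris: Ember wins 3–0.
  Ember vs Lumen: Ember wins 3–0.
  Ember vs Delta: Ember wins 2–1.
  Iris vs Lumen: Lumen wins 2–1.
  Iris vs Delta: Iris wins 2–1.
  Lumen vs Delta: Delta wins 2–1.
Copeland scores (wins − losses):
  Apollo: 0 − 4 = -4
  Ember: 4 − 0 = 4
  Iris: 2 − 2 = 0
  Lumen: 2 − 2 = 0
  Delta: 2 − 2 = 0
Ember has the best Copeland score.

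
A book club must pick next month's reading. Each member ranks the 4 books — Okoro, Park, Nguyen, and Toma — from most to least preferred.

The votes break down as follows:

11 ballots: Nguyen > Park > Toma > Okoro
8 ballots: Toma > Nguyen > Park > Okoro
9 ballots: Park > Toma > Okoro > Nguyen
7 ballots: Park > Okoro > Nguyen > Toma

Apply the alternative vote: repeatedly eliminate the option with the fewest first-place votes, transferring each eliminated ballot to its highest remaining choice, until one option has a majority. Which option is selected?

Nguyen

Round 1: Park 16, Nguyen 11, Toma 8, Okoro 0. Okoro has the fewest and is eliminated.
Round 2: Park 16, Nguyen 11, Toma 8. Toma has the fewest and is eliminated.
Round 3: Nguyen 19, Park 16. Nguyen has a majority.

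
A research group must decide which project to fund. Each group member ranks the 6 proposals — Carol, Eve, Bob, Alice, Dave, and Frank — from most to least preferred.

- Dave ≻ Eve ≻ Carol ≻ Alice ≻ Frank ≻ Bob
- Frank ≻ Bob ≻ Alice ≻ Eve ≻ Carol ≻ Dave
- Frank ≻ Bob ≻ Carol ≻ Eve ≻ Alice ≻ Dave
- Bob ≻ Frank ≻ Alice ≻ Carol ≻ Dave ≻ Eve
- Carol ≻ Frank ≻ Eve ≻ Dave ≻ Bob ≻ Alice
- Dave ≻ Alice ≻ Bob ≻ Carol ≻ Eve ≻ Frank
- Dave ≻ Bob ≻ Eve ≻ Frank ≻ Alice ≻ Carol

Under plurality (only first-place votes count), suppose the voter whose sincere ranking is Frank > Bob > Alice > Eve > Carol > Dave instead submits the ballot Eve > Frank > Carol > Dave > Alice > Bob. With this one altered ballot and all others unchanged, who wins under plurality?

Dave

First-place totals with the altered ballot: Carol 1, Eve 1, Bob 1, Alice 0, Dave 3, Frank 1.
The winner is unchanged: still Dave.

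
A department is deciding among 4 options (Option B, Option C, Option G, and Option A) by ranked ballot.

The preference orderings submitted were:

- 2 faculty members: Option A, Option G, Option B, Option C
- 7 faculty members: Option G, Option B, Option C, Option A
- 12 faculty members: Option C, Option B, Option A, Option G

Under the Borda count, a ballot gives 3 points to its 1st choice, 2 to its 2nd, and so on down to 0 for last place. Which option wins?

Option C

Borda scores:
  Option B: 2·1 + 7·2 + 12·2 = 40
  Option C: 2·0 + 7·1 + 12·3 = 43
  Option G: 2·2 + 7·3 + 12·0 = 25
  Option A: 2·3 + 7·0 + 12·1 = 18
Option C has the highest total.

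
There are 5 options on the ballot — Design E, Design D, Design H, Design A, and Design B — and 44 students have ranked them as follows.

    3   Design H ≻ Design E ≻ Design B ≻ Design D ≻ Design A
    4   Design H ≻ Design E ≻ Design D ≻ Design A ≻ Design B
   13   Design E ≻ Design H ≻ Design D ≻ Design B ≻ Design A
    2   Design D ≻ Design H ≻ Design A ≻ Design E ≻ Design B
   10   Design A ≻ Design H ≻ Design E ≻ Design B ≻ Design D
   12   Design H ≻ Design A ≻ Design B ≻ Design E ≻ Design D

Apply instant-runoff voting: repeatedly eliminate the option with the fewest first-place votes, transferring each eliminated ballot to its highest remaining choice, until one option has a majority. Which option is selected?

Round 1: Design H 19, Design E 13, Design A 10, Design D 2, Design B 0. Design B has the fewest and is eliminated.
Round 2: Design H 19, Design E 13, Design A 10, Design D 2. Design D has the fewest and is eliminated.
Round 3: Design H 21, Design E 13, Design A 10. Design A has the fewest and is eliminated.
Round 4: Design H 31, Design E 13. Design H has a majority.

Design H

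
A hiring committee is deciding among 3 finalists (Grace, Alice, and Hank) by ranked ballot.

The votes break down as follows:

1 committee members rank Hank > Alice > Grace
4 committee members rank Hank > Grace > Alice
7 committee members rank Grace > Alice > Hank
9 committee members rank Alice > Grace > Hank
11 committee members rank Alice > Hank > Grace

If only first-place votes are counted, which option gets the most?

Alice

First-place vote totals:
  Grace: 7
  Alice: 20
  Hank: 5
Alice has the most first-place votes.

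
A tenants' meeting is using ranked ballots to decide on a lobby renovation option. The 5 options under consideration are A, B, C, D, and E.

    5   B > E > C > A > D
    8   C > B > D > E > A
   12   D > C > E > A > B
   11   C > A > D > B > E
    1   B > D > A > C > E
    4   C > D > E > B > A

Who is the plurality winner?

First-place vote totals:
  A: 0
  B: 6
  C: 23
  D: 12
  E: 0
C has the most first-place votes.

C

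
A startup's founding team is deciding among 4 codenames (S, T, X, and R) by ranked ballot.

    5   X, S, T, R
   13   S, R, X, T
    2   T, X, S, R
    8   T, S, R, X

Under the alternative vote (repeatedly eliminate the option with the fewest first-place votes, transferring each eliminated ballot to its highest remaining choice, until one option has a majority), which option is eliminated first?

Round 1: S 13, T 10, X 5, R 0. R has the fewest and is eliminated.
Round 2: S 13, T 10, X 5. X has the fewest and is eliminated.
Round 3: S 18, T 10. S has a majority.

R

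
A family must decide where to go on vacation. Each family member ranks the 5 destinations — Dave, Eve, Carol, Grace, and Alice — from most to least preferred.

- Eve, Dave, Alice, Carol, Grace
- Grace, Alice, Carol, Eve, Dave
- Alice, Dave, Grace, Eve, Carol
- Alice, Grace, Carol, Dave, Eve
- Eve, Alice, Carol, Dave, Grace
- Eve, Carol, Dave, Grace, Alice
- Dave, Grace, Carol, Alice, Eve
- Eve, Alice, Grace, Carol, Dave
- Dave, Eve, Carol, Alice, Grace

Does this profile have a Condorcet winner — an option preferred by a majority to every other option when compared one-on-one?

Yes

Head-to-head results (9 voters total):
Dave vs Eve: Eve wins 5–4.
Dave vs Carol: Carol wins 5–4.
Dave vs Grace: Dave wins 6–3.
Dave vs Alice: Alice wins 5–4.
Eve vs Carol: Eve wins 6–3.
Eve vs Grace: Eve wins 5–4.
Eve vs Alice: Eve wins 5–4.
Carol vs Grace: Grace wins 5–4.
Carol vs Alice: Alice wins 6–3.
Grace vs Alice: Alice wins 6–3.
Eve beats each rival — Dave (5–4), Carol (6–3), Grace (5–4), Alice (5–4) — so Eve is the Condorcet winner.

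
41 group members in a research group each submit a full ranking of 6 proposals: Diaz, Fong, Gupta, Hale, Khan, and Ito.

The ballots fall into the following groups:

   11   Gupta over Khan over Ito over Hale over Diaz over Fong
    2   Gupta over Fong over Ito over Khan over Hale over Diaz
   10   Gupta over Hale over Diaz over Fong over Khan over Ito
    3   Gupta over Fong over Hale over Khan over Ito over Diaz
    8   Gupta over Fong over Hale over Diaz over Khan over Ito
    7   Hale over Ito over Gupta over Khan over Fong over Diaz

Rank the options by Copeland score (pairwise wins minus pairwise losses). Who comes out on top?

Gupta

Pairwise results:
  Diaz vs Fong: Diaz wins 21–20.
  Diaz vs Gupta: Gupta wins 41–0.
  Diaz vs Hale: Hale wins 41–0.
  Diaz vs Khan: Khan wins 23–18.
  Diaz vs Ito: Ito wins 23–18.
  Fong vs Gupta: Gupta wins 41–0.
  Fong vs Hale: Hale wins 28–13.
  Fong vs Khan: Fong wins 23–18.
  Fong vs Ito: Fong wins 23–18.
  Gupta vs Hale: Gupta wins 34–7.
  Gupta vs Khan: Gupta wins 41–0.
  Gupta vs Ito: Gupta wins 34–7.
  Hale vs Khan: Hale wins 28–13.
  Hale vs Ito: Hale wins 28–13.
  Khan vs Ito: Khan wins 32–9.
Copeland scores (wins − losses):
  Diaz: 1 − 4 = -3
  Fong: 2 − 3 = -1
  Gupta: 5 − 0 = 5
  Hale: 4 − 1 = 3
  Khan: 2 − 3 = -1
  Ito: 1 − 4 = -3
Gupta has the best Copeland score.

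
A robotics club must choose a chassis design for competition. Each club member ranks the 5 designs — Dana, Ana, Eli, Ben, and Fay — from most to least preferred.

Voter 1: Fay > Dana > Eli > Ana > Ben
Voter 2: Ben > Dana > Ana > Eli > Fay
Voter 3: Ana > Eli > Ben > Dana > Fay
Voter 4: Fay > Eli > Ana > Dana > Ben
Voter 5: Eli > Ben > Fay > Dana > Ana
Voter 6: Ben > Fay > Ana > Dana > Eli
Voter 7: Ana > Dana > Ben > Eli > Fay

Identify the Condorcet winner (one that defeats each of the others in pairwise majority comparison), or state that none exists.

No Condorcet winner

Head-to-head results (7 voters total):
Dana vs Ana: Ana wins 4–3.
Dana vs Eli: Dana wins 4–3.
Dana vs Ben: Ben wins 4–3.
Dana vs Fay: Fay wins 4–3.
Ana vs Eli: Ana wins 4–3.
Ana vs Ben: Ana wins 4–3.
Ana vs Fay: Fay wins 4–3.
Eli vs Ben: Eli wins 4–3.
Eli vs Fay: Eli wins 4–3.
Ben vs Fay: Ben wins 5–2.
No candidate beats all others: Dana beats Eli beats Ben beats Dana, a majority cycle.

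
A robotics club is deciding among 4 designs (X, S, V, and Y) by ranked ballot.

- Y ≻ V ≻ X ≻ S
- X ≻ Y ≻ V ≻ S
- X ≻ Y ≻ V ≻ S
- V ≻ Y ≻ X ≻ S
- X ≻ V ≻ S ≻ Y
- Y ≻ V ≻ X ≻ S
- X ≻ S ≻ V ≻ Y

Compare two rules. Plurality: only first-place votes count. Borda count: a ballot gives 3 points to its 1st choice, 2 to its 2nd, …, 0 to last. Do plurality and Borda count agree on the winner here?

Plurality first-place counts: X 4, S 0, V 1, Y 2 → X.
Borda totals: X 15, S 3, V 12, Y 12 → X.
The two rules agree on X.

Yes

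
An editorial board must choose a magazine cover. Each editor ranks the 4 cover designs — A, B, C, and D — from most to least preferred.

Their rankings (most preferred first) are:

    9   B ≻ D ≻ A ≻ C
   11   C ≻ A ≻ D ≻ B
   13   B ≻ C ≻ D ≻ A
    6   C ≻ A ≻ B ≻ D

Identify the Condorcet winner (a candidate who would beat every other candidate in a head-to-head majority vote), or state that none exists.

B

Head-to-head results (39 voters total):
A vs B: B wins 22–17.
A vs C: C wins 30–9.
A vs D: D wins 22–17.
B vs C: B wins 22–17.
B vs D: B wins 28–11.
C vs D: C wins 30–9.
B beats each rival — A (22–17), C (22–17), D (28–11) — so B is the Condorcet winner.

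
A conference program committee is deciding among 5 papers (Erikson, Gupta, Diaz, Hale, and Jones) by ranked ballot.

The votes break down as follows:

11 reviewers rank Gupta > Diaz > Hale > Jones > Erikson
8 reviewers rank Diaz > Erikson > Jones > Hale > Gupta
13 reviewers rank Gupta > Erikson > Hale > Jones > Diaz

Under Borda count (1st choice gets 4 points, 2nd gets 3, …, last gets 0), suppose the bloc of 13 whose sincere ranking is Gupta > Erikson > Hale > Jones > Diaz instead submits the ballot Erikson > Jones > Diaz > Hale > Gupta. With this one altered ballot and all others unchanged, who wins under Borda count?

Diaz

Borda totals with the altered ballot: Erikson 76, Gupta 44, Diaz 91, Hale 43, Jones 66.
The switch changes the winner from Gupta to Diaz.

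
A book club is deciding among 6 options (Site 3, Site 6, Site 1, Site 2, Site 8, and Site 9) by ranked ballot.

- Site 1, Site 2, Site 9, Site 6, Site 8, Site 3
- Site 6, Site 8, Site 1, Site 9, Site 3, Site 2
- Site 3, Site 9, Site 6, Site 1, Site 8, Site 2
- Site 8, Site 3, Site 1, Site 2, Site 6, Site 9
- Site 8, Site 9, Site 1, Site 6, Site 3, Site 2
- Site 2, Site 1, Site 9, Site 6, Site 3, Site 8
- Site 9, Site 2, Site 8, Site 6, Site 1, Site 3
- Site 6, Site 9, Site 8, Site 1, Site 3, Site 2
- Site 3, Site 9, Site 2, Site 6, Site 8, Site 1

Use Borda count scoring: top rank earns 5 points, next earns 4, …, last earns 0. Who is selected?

Site 9

Borda scores:
  Site 3: 0 + 1 + 5 + 4 + 1 + 1 + 0 + 1 + 5 = 18
  Site 6: 2 + 5 + 3 + 1 + 2 + 2 + 2 + 5 + 2 = 24
  Site 1: 5 + 3 + 2 + 3 + 3 + 4 + 1 + 2 + 0 = 23
  Site 2: 4 + 0 + 0 + 2 + 0 + 5 + 4 + 0 + 3 = 18
  Site 8: 1 + 4 + 1 + 5 + 5 + 0 + 3 + 3 + 1 = 23
  Site 9: 3 + 2 + 4 + 0 + 4 + 3 + 5 + 4 + 4 = 29
Site 9 has the highest total.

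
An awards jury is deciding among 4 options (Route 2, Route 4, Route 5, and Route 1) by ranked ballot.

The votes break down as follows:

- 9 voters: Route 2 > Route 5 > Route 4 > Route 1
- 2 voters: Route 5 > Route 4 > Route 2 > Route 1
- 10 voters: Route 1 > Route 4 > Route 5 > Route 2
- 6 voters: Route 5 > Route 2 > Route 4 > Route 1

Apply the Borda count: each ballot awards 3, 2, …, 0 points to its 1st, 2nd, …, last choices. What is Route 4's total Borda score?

Borda scores:
  Route 2: 9·3 + 2·1 + 10·0 + 6·2 = 41
  Route 4: 9·1 + 2·2 + 10·2 + 6·1 = 39
  Route 5: 9·2 + 2·3 + 10·1 + 6·3 = 52
  Route 1: 9·0 + 2·0 + 10·3 + 6·0 = 30

39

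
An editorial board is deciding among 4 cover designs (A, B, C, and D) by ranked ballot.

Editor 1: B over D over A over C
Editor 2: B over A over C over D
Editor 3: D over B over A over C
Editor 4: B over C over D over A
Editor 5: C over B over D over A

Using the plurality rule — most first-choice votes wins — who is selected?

First-place vote totals:
  A: 0
  B: 3
  C: 1
  D: 1
B has the most first-place votes.

B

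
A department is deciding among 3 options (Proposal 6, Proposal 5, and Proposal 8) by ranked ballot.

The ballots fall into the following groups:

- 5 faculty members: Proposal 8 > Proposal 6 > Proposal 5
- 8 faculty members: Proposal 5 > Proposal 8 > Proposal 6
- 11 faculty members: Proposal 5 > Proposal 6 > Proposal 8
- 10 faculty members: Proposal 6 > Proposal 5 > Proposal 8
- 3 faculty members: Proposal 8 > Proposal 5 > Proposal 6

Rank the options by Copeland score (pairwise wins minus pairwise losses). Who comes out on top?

Proposal 5

Pairwise results:
  Proposal 6 vs Proposal 5: Proposal 5 wins 22–15.
  Proposal 6 vs Proposal 8: Proposal 6 wins 21–16.
  Proposal 5 vs Proposal 8: Proposal 5 wins 29–8.
Copeland scores (wins − losses):
  Proposal 6: 1 − 1 = 0
  Proposal 5: 2 − 0 = 2
  Proposal 8: 0 − 2 = -2
Proposal 5 has the best Copeland score.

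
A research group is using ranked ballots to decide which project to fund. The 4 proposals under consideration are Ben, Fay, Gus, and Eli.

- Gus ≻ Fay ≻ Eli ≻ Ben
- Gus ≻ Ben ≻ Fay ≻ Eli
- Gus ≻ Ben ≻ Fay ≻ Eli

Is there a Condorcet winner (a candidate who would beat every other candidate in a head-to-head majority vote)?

Yes

Head-to-head results (3 voters total):
Ben vs Fay: Ben wins 2–1.
Ben vs Gus: Gus wins 3–0.
Ben vs Eli: Ben wins 2–1.
Fay vs Gus: Gus wins 3–0.
Fay vs Eli: Fay wins 3–0.
Gus vs Eli: Gus wins 3–0.
Gus beats each rival — Ben (3–0), Fay (3–0), Eli (3–0) — so Gus is the Condorcet winner.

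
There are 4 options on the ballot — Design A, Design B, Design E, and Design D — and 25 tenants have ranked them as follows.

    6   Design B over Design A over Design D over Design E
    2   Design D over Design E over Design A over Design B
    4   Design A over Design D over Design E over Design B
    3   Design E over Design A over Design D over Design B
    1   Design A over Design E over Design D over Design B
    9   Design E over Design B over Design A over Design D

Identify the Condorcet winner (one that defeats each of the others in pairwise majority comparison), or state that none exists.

Design E

Head-to-head results (25 voters total):
Design A vs Design B: Design B wins 15–10.
Design A vs Design E: Design E wins 14–11.
Design A vs Design D: Design A wins 23–2.
Design B vs Design E: Design E wins 19–6.
Design B vs Design D: Design B wins 15–10.
Design E vs Design D: Design E wins 13–12.
Design E beats each rival — Design A (14–11), Design B (19–6), Design D (13–12) — so Design E is the Condorcet winner.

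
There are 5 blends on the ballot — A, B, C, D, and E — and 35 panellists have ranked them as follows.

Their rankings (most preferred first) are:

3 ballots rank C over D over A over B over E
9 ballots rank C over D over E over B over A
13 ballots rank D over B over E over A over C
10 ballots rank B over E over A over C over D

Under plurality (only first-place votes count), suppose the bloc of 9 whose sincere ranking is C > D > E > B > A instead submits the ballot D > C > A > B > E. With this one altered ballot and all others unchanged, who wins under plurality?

First-place totals with the altered ballot: A 0, B 10, C 3, D 22, E 0.
The winner is unchanged: still D.

D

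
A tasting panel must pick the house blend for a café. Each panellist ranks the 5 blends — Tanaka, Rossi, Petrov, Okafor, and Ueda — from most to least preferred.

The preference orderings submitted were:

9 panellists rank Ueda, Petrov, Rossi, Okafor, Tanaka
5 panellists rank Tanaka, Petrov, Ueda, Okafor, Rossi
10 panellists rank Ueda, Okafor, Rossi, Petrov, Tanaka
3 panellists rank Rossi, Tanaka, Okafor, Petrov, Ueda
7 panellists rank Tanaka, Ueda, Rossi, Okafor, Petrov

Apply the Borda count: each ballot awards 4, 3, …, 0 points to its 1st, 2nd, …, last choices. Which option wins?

Ueda

Borda scores:
  Tanaka: 9·0 + 5·4 + 10·0 + 3·3 + 7·4 = 57
  Rossi: 9·2 + 5·0 + 10·2 + 3·4 + 7·2 = 64
  Petrov: 9·3 + 5·3 + 10·1 + 3·1 + 7·0 = 55
  Okafor: 9·1 + 5·1 + 10·3 + 3·2 + 7·1 = 57
  Ueda: 9·4 + 5·2 + 10·4 + 3·0 + 7·3 = 107
Ueda has the highest total.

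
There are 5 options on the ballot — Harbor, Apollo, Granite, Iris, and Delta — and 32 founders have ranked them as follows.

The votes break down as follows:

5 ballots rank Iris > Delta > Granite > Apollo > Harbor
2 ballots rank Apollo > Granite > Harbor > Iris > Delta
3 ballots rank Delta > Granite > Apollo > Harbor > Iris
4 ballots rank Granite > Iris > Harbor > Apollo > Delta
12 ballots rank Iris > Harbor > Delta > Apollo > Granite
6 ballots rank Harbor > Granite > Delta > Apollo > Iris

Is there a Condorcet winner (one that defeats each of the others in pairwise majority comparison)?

Yes

Head-to-head results (32 voters total):
Harbor vs Apollo: Harbor wins 22–10.
Harbor vs Granite: Harbor wins 18–14.
Harbor vs Iris: Iris wins 21–11.
Harbor vs Delta: Harbor wins 24–8.
Apollo vs Granite: Granite wins 18–14.
Apollo vs Iris: Iris wins 21–11.
Apollo vs Delta: Delta wins 26–6.
Granite vs Iris: Iris wins 17–15.
Granite vs Delta: Delta wins 20–12.
Iris vs Delta: Iris wins 23–9.
Iris beats each rival — Harbor (21–11), Apollo (21–11), Granite (17–15), Delta (23–9) — so Iris is the Condorcet winner.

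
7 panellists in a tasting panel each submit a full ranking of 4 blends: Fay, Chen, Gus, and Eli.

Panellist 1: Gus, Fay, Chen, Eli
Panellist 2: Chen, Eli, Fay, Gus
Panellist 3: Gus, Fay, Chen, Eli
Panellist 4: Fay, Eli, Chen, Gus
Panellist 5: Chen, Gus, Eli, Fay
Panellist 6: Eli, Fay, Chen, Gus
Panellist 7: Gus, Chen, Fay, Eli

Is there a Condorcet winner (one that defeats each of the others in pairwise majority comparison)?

No

Head-to-head results (7 voters total):
Fay vs Chen: Fay wins 4–3.
Fay vs Gus: Gus wins 4–3.
Fay vs Eli: Fay wins 4–3.
Chen vs Gus: Chen wins 4–3.
Chen vs Eli: Chen wins 5–2.
Gus vs Eli: Gus wins 4–3.
No candidate beats all others: Fay beats Chen beats Gus beats Fay, a majority cycle.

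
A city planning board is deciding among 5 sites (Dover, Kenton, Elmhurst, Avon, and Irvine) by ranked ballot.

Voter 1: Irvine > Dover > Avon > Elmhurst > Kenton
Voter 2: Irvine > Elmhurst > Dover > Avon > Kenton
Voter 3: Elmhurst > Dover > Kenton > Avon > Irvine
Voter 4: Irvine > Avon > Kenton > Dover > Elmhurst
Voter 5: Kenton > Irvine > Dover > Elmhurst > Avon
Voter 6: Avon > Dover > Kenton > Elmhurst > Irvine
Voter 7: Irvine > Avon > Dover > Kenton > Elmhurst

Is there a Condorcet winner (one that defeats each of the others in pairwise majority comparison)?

Head-to-head results (7 voters total):
Dover vs Kenton: Dover wins 5–2.
Dover vs Elmhurst: Dover wins 5–2.
Dover vs Avon: Dover wins 4–3.
Dover vs Irvine: Irvine wins 5–2.
Kenton vs Elmhurst: Kenton wins 4–3.
Kenton vs Avon: Avon wins 5–2.
Kenton vs Irvine: Irvine wins 4–3.
Elmhurst vs Avon: Avon wins 4–3.
Elmhurst vs Irvine: Irvine wins 5–2.
Avon vs Irvine: Irvine wins 5–2.
Irvine beats each rival — Dover (5–2), Kenton (4–3), Elmhurst (5–2), Avon (5–2) — so Irvine is the Condorcet winner.

Yes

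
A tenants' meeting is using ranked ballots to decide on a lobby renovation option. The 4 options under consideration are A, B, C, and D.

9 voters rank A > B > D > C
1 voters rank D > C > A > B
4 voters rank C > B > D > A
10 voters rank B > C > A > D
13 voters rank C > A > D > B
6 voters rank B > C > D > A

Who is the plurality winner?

First-place vote totals:
  A: 9
  B: 16
  C: 17
  D: 1
C has the most first-place votes.

C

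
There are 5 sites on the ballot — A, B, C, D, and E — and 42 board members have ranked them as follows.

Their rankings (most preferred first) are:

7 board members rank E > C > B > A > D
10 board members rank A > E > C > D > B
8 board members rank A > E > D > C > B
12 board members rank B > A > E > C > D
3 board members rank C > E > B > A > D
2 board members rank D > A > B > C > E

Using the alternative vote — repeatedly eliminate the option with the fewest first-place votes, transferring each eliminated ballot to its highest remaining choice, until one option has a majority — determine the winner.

B

Round 1: A 18, B 12, E 7, C 3, D 2. D has the fewest and is eliminated.
Round 2: A 20, B 12, E 7, C 3. C has the fewest and is eliminated.
Round 3: A 20, B 12, E 10. E has the fewest and is eliminated.
Round 4: B 22, A 20. B has a majority.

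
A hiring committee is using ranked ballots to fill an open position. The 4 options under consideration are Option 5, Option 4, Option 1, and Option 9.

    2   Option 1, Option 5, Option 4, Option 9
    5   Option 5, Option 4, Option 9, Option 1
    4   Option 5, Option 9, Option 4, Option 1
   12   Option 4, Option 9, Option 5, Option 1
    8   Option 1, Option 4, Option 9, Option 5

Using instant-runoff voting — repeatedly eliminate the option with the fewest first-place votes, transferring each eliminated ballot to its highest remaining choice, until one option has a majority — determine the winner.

Option 4

Round 1: Option 4 12, Option 1 10, Option 5 9, Option 9 0. Option 9 has the fewest and is eliminated.
Round 2: Option 4 12, Option 1 10, Option 5 9. Option 5 has the fewest and is eliminated.
Round 3: Option 4 21, Option 1 10. Option 4 has a majority.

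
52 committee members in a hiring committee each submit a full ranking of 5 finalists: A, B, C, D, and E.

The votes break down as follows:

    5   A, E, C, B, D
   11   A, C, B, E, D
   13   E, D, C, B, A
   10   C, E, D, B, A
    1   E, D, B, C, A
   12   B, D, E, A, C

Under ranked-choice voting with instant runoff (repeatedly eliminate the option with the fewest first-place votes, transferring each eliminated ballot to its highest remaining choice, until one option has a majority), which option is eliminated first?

D

Round 1: A 16, E 14, B 12, C 10, D 0. D has the fewest and is eliminated.
Round 2: A 16, E 14, B 12, C 10. C has the fewest and is eliminated.
Round 3: E 24, A 16, B 12. B has the fewest and is eliminated.
Round 4: E 36, A 16. E has a majority.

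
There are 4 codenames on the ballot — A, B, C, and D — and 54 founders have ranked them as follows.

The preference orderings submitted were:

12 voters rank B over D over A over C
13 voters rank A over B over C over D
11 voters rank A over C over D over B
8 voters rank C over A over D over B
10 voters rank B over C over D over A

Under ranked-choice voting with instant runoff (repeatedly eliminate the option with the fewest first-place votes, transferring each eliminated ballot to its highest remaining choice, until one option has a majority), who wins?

A

Round 1: A 24, B 22, C 8, D 0. D has the fewest and is eliminated.
Round 2: A 24, B 22, C 8. C has the fewest and is eliminated.
Round 3: A 32, B 22. A has a majority.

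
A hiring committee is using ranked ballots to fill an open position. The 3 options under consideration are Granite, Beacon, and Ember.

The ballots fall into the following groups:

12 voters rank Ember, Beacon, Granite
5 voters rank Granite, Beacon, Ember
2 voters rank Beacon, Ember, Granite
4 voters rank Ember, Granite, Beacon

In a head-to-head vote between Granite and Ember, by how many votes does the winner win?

Ballots ranking Granite above Ember: 5.
Ballots ranking Ember above Granite: 12+2+4 = 18.
Ember wins 18–5, a margin of 13.

13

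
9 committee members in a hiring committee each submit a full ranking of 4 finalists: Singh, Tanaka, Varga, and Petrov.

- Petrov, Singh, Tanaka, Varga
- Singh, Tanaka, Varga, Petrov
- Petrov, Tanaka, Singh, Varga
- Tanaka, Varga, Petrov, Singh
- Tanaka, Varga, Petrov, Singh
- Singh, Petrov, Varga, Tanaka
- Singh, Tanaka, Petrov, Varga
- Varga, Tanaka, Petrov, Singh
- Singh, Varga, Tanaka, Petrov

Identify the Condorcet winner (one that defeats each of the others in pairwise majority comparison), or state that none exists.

Head-to-head results (9 voters total):
Singh vs Tanaka: Singh wins 5–4.
Singh vs Varga: Singh wins 6–3.
Singh vs Petrov: Petrov wins 5–4.
Tanaka vs Varga: Tanaka wins 6–3.
Tanaka vs Petrov: Tanaka wins 6–3.
Varga vs Petrov: Varga wins 5–4.
No candidate beats all others: Singh beats Tanaka beats Petrov beats Singh, a majority cycle.

No Condorcet winner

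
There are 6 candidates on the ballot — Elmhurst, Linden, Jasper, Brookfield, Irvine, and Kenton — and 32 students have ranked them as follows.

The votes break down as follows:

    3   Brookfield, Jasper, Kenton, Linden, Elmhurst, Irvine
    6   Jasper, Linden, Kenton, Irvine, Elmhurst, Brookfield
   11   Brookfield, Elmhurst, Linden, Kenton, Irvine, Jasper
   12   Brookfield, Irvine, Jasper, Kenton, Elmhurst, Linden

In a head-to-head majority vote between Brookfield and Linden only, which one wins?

Ballots ranking Brookfield above Linden: 3+11+12 = 26.
Ballots ranking Linden above Brookfield: 6.
Brookfield wins the head-to-head, 26–6.

Brookfield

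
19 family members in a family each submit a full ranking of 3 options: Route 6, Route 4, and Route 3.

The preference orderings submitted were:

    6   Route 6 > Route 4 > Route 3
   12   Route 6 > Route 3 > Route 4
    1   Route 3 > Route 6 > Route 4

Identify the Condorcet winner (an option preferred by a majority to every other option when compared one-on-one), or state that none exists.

Head-to-head results (19 voters total):
Route 6 vs Route 4: Route 6 wins 19–0.
Route 6 vs Route 3: Route 6 wins 18–1.
Route 4 vs Route 3: Route 3 wins 13–6.
Route 6 beats each rival — Route 4 (19–0), Route 3 (18–1) — so Route 6 is the Condorcet winner.

Route 6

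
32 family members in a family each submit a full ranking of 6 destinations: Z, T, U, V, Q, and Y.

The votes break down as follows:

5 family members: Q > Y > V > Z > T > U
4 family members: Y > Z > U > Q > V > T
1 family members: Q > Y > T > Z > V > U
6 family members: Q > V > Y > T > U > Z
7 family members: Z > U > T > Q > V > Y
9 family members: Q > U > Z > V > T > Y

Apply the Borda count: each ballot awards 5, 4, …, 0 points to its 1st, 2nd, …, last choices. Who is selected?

Borda scores:
  Z: 5·2 + 4·4 + 2 + 6·0 + 7·5 + 9·3 = 90
  T: 5·1 + 4·0 + 3 + 6·2 + 7·3 + 9·1 = 50
  U: 5·0 + 4·3 + 0 + 6·1 + 7·4 + 9·4 = 82
  V: 5·3 + 4·1 + 1 + 6·4 + 7·1 + 9·2 = 69
  Q: 5·5 + 4·2 + 5 + 6·5 + 7·2 + 9·5 = 127
  Y: 5·4 + 4·5 + 4 + 6·3 + 7·0 + 9·0 = 62
Q has the highest total.

Q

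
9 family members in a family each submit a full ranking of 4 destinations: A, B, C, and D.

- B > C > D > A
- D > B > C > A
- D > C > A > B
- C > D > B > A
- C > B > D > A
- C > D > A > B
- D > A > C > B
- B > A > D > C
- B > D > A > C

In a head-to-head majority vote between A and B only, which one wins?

B

Ballots ranking A above B: 3.
Ballots ranking B above A: 6.
B wins the head-to-head, 6–3.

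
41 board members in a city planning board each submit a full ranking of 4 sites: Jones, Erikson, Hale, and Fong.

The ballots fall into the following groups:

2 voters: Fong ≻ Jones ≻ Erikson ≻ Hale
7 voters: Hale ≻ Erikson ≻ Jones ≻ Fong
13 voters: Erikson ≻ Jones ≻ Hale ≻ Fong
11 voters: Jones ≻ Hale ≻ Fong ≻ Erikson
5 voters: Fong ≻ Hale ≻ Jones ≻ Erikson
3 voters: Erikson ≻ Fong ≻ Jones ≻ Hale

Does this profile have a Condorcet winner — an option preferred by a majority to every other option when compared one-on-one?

No

Head-to-head results (41 voters total):
Jones vs Erikson: Erikson wins 23–18.
Jones vs Hale: Jones wins 29–12.
Jones vs Fong: Jones wins 31–10.
Erikson vs Hale: Hale wins 23–18.
Erikson vs Fong: Erikson wins 23–18.
Hale vs Fong: Hale wins 31–10.
No candidate beats all others: Jones beats Hale beats Erikson beats Jones, a majority cycle.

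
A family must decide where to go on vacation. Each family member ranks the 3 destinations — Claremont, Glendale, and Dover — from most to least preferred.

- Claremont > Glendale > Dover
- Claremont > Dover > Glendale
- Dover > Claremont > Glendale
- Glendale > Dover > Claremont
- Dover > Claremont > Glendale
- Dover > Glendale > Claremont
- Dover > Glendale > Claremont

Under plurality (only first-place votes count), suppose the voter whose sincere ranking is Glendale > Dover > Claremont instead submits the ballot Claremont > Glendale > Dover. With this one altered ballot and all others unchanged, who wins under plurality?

Dover

First-place totals with the altered ballot: Claremont 3, Glendale 0, Dover 4.
The winner is unchanged: still Dover.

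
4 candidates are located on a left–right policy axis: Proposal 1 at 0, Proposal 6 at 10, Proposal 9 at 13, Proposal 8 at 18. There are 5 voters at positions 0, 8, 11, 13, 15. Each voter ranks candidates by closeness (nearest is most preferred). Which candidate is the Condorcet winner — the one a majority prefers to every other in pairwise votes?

With single-peaked preferences on a line, the Condorcet winner is the candidate closest to the median voter.
The median voter (position 11) is closest to Proposal 6 at 10.
Check: Proposal 6 vs Proposal 8 — voters closer to Proposal 6: 4 of 5.

Proposal 6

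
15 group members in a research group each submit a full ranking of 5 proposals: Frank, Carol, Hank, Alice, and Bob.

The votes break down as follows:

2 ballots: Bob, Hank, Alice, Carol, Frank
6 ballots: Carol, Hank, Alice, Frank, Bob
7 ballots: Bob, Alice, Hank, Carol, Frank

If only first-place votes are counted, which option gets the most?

First-place vote totals:
  Frank: 0
  Carol: 6
  Hank: 0
  Alice: 0
  Bob: 9
Bob has the most first-place votes.

Bob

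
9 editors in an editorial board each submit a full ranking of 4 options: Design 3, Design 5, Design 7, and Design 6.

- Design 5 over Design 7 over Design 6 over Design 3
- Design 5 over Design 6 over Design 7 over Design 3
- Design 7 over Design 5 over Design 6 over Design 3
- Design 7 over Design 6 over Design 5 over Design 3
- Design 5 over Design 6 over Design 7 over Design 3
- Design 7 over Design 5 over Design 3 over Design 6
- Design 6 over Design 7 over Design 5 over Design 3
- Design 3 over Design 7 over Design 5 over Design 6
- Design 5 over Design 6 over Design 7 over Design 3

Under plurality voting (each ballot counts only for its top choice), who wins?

Design 5

First-place vote totals:
  Design 3: 1
  Design 5: 4
  Design 7: 3
  Design 6: 1
Design 5 has the most first-place votes.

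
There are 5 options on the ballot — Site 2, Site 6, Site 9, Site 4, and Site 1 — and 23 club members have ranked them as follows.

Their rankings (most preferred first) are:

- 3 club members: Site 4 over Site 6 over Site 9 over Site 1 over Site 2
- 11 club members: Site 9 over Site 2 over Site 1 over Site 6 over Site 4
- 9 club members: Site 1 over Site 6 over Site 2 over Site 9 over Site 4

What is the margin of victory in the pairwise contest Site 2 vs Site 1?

Ballots ranking Site 2 above Site 1: 11.
Ballots ranking Site 1 above Site 2: 3+9 = 12.
Site 1 wins 12–11, a margin of 1.

1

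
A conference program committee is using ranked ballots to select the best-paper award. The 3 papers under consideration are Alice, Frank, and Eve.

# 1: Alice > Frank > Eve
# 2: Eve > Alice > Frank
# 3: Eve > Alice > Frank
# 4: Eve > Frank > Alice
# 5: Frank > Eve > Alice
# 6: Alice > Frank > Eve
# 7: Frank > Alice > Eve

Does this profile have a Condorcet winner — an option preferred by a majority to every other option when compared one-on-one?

Head-to-head results (7 voters total):
Alice vs Frank: Alice wins 4–3.
Alice vs Eve: Eve wins 4–3.
Frank vs Eve: Frank wins 4–3.
No candidate beats all others: Alice beats Frank beats Eve beats Alice, a majority cycle.

No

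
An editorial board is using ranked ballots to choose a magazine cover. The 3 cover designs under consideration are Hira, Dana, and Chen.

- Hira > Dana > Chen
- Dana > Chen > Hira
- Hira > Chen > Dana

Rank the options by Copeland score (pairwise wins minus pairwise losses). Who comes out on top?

Hira

Pairwise results:
  Hira vs Dana: Hira wins 2–1.
  Hira vs Chen: Hira wins 2–1.
  Dana vs Chen: Dana wins 2–1.
Copeland scores (wins − losses):
  Hira: 2 − 0 = 2
  Dana: 1 − 1 = 0
  Chen: 0 − 2 = -2
Hira has the best Copeland score.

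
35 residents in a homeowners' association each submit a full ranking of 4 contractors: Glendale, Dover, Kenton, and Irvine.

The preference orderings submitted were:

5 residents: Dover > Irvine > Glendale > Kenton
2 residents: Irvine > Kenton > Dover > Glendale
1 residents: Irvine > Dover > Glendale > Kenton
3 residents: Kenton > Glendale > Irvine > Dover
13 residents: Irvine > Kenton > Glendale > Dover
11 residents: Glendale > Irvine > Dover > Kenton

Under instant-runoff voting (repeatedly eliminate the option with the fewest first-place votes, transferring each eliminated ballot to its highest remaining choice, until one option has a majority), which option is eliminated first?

Round 1: Irvine 16, Glendale 11, Dover 5, Kenton 3. Kenton has the fewest and is eliminated.
Round 2: Irvine 16, Glendale 14, Dover 5. Dover has the fewest and is eliminated.
Round 3: Irvine 21, Glendale 14. Irvine has a majority.

Kenton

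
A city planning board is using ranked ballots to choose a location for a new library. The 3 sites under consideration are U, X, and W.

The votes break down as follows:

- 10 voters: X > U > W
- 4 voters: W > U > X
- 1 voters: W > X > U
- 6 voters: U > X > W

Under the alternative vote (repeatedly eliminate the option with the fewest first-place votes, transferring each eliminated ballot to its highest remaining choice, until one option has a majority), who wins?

X

Round 1: X 10, U 6, W 5. W has the fewest and is eliminated.
Round 2: X 11, U 10. X has a majority.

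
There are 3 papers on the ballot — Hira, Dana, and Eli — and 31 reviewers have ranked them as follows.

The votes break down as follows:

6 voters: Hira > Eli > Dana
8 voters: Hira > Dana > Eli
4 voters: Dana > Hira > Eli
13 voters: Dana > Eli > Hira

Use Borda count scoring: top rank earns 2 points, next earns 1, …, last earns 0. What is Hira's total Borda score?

Borda scores:
  Hira: 6·2 + 8·2 + 4·1 + 13·0 = 32
  Dana: 6·0 + 8·1 + 4·2 + 13·2 = 42
  Eli: 6·1 + 8·0 + 4·0 + 13·1 = 19

32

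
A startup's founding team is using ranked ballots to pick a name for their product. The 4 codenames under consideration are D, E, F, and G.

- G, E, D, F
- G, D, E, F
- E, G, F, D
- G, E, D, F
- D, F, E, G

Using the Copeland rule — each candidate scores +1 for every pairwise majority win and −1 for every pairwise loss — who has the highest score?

Pairwise results:
  D vs E: E wins 3–2.
  D vs F: D wins 4–1.
  D vs G: G wins 4–1.
  E vs F: E wins 4–1.
  E vs G: G wins 3–2.
  F vs G: G wins 4–1.
Copeland scores (wins − losses):
  D: 1 − 2 = -1
  E: 2 − 1 = 1
  F: 0 − 3 = -3
  G: 3 − 0 = 3
G has the best Copeland score.

G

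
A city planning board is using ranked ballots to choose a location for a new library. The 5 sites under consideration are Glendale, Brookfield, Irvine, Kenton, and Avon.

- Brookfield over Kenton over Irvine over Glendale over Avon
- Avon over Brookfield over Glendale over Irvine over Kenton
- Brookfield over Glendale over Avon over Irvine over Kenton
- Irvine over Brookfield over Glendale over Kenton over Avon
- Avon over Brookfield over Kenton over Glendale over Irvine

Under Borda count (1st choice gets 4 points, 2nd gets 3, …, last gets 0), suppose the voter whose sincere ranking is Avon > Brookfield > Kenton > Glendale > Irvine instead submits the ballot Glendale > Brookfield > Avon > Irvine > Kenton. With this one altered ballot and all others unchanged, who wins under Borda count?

Borda totals with the altered ballot: Glendale 12, Brookfield 17, Irvine 9, Kenton 4, Avon 8.
The winner is unchanged: still Brookfield.

Brookfield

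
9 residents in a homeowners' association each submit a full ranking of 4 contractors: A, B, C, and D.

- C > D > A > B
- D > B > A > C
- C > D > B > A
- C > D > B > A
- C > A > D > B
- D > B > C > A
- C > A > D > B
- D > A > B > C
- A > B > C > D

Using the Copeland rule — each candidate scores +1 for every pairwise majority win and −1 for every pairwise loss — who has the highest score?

Pairwise results:
  A vs B: A wins 5–4.
  A vs C: C wins 6–3.
  A vs D: D wins 6–3.
  B vs C: C wins 5–4.
  B vs D: D wins 8–1.
  C vs D: C wins 6–3.
Copeland scores (wins − losses):
  A: 1 − 2 = -1
  B: 0 − 3 = -3
  C: 3 − 0 = 3
  D: 2 − 1 = 1
C has the best Copeland score.

C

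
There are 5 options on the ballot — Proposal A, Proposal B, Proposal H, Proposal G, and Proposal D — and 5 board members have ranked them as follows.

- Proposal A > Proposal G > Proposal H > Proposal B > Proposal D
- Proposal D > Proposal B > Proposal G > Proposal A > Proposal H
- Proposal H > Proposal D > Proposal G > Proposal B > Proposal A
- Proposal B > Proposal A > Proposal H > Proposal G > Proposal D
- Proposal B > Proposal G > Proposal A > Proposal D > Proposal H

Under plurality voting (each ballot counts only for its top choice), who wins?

First-place vote totals:
  Proposal A: 1
  Proposal B: 2
  Proposal H: 1
  Proposal G: 0
  Proposal D: 1
Proposal B has the most first-place votes.

Proposal B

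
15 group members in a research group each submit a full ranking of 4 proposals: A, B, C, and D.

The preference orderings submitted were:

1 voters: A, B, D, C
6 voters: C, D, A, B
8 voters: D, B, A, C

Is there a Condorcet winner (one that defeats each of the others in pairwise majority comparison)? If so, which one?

Head-to-head results (15 voters total):
A vs B: B wins 8–7.
A vs C: A wins 9–6.
A vs D: D wins 14–1.
B vs C: B wins 9–6.
B vs D: D wins 14–1.
C vs D: D wins 9–6.
D beats each rival — A (14–1), B (14–1), C (9–6) — so D is the Condorcet winner.

D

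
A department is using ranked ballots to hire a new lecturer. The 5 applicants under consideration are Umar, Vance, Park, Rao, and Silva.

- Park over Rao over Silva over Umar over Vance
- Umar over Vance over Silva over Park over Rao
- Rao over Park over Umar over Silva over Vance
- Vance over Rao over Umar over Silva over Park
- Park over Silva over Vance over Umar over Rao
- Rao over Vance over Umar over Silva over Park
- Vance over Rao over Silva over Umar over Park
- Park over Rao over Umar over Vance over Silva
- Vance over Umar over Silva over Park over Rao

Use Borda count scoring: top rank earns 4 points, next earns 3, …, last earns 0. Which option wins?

Borda scores:
  Umar: 1 + 4 + 2 + 2 + 1 + 2 + 1 + 2 + 3 = 18
  Vance: 0 + 3 + 0 + 4 + 2 + 3 + 4 + 1 + 4 = 21
  Park: 4 + 1 + 3 + 0 + 4 + 0 + 0 + 4 + 1 = 17
  Rao: 3 + 0 + 4 + 3 + 0 + 4 + 3 + 3 + 0 = 20
  Silva: 2 + 2 + 1 + 1 + 3 + 1 + 2 + 0 + 2 = 14
Vance has the highest total.

Vance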